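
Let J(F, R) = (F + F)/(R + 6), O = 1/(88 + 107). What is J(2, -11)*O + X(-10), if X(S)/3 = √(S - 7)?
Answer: -4/975 + 3*I*√17 ≈ -0.0041026 + 12.369*I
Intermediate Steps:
X(S) = 3*√(-7 + S) (X(S) = 3*√(S - 7) = 3*√(-7 + S))
O = 1/195 ≈ 0.0051282
J(F, R) = 2*F/(6 + R) (J(F, R) = (2*F)/(6 + R) = 2*F/(6 + R))
J(2, -11)*O + X(-10) = (2*2/(6 - 11))*(1/195) + 3*√(-7 - 10) = (2*2/(-5))*(1/195) + 3*√(-17) = (2*2*(-⅕))*(1/195) + 3*(I*√17) = -⅘*1/195 + 3*I*√17 = -4/975 + 3*I*√17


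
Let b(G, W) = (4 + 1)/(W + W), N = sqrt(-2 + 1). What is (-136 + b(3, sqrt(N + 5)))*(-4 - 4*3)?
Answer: 2176 - 40/sqrt(5 + I) ≈ 2158.4 + 1.7455*I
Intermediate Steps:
N = I (N = sqrt(-1) = I ≈ 1.0*I)
b(G, W) = 5/(2*W) (b(G, W) = 5/((2*W)) = 5*(1/(2*W)) = 5/(2*W))
(-136 + b(3, sqrt(N + 5)))*(-4 - 4*3) = (-136 + 5/(2*(sqrt(I + 5))))*(-4 - 4*3) = (-136 + 5/(2*(sqrt(5 + I))))*(-4 - 12) = (-136 + 5/(2*sqrt(5 + I)))*(-16) = 2176 - 40/sqrt(5 + I)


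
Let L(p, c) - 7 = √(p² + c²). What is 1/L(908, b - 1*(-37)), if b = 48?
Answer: -7/831640 + √831689/831640 ≈ 0.0010882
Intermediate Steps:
L(p, c) = 7 + √(c² + p²) (L(p, c) = 7 + √(p² + c²) = 7 + √(c² + p²))
1/L(908, b - 1*(-37)) = 1/(7 + √((48 - 1*(-37))² + 908²)) = 1/(7 + √((48 + 37)² + 824464)) = 1/(7 + √(85² + 824464)) = 1/(7 + √(7225 + 824464)) = 1/(7 + √831689)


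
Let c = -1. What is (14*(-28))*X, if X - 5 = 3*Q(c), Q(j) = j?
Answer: -784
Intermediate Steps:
X = 2 (X = 5 + 3*(-1) = 5 - 3 = 2)
(14*(-28))*X = (14*(-28))*2 = -392*2 = -784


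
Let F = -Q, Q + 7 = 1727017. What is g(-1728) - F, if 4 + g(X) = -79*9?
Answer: 1726295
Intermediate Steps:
Q = 1727010 (Q = -7 + 1727017 = 1727010)
g(X) = -715 (g(X) = -4 - 79*9 = -4 - 711 = -715)
F = -1727010 (F = -1*1727010 = -1727010)
g(-1728) - F = -715 - 1*(-1727010) = -715 + 1727010 = 1726295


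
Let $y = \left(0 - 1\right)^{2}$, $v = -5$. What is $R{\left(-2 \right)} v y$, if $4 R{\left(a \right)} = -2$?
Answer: $\frac{5}{2} \approx 2.5$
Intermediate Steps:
$y = 1$ ($y = \left(-1\right)^{2} = 1$)
$R{\left(a \right)} = - \frac{1}{2}$ ($R{\left(a \right)} = \frac{1}{4} \left(-2\right) = - \frac{1}{2}$)
$R{\left(-2 \right)} v y = \left(- \frac{1}{2}\right) \left(-5\right) 1 = \frac{5}{2} \cdot 1 = \frac{5}{2}$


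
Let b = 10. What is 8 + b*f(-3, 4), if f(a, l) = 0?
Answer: 8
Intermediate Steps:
8 + b*f(-3, 4) = 8 + 10*0 = 8 + 0 = 8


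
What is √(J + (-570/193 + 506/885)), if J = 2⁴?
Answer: 2*√99326865210/170805 ≈ 3.6903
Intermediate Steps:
J = 16
√(J + (-570/193 + 506/885)) = √(16 + (-570/193 + 506/885)) = √(16 - 406792/170805) = √(2326088/170805) = 2*√99326865210/170805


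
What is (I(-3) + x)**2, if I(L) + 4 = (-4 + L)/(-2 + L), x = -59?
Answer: 94864/25 ≈ 3794.6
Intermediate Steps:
I(L) = -4 + (-4 + L)/(-2 + L)
(I(-3) + x)**2 = ((4 - 3*(-3))/(-2 - 3) - 59)**2 = ((4 + 9)/(-5) - 59)**2 = (-1/5*13 - 59)**2 = (-13/5 - 59)**2 = (-308/5)**2 = 94864/25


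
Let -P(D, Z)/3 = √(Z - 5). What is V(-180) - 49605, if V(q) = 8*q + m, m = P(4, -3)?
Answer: -51045 - 6*I*√2 ≈ -51045.0 - 8.4853*I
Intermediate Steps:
P(D, Z) = -3*√(-5 + Z) (P(D, Z) = -3*√(Z - 5) = -3*√(-5 + Z))
m = -6*I*√2 (m = -3*√(-5 - 3) = -6*I*√2 ≈ -8.4853*I)
V(q) = 8*q - 6*I*√2
V(-180) - 49605 = (8*(-180) - 6*I*√2) - 49605 = (-1440 - 6*I*√2) - 49605 = -51045 - 6*I*√2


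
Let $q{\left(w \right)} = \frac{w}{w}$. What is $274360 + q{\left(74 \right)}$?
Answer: $274361$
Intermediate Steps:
$q{\left(w \right)} = 1$
$274360 + q{\left(74 \right)} = 274360 + 1 = 274361$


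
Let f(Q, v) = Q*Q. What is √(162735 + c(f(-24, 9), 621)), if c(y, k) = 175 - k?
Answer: √162289 ≈ 402.85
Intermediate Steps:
f(Q, v) = Q²
√(162735 + c(f(-24, 9), 621)) = √(162735 + (175 - 1*621)) = √(162735 + (175 - 621)) = √(162735 - 446) = √162289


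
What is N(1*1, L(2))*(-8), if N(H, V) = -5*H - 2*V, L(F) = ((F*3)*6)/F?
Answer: 328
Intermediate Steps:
L(F) = 18 (L(F) = ((3*F)*6)/F = (18*F)/F = 18)
N(1*1, L(2))*(-8) = (-5 - 2*18)*(-8) = (-5*1 - 36)*(-8) = (-5 - 36)*(-8) = -41*(-8) = 328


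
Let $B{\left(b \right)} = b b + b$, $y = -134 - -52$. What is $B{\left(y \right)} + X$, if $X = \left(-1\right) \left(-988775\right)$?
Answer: $995417$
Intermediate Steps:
$y = -82$ ($y = -134 + 52 = -82$)
$B{\left(b \right)} = b + b^{2}$ ($B{\left(b \right)} = b^{2} + b = b + b^{2}$)
$X = 988775$
$B{\left(y \right)} + X = - 82 \left(1 - 82\right) + 988775 = \left(-82\right) \left(-81\right) + 988775 = 6642 + 988775 = 995417$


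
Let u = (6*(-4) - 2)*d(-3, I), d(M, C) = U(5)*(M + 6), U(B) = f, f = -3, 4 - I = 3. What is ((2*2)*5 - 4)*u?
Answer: 3744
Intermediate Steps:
I = 1 (I = 4 - 1*3 = 4 - 3 = 1)
U(B) = -3
d(M, C) = -18 - 3*M (d(M, C) = -3*(M + 6) = -3*(6 + M) = -18 - 3*M)
u = 234 (u = (6*(-4) - 2)*(-18 - 3*(-3)) = (-24 - 2)*(-18 + 9) = -26*(-9) = 234)
((2*2)*5 - 4)*u = ((2*2)*5 - 4)*234 = (4*5 - 4)*234 = (20 - 4)*234 = 16*234 = 3744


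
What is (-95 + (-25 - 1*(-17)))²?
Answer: 10609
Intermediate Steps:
(-95 + (-25 - 1*(-17)))² = (-95 + (-25 + 17))² = (-95 - 8)² = (-103)² = 10609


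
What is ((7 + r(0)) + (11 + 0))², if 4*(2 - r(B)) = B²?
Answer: 400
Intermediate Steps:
r(B) = 2 - B²/4
((7 + r(0)) + (11 + 0))² = ((7 + (2 - ¼*0²)) + (11 + 0))² = ((7 + (2 - ¼*0)) + 11)² = ((7 + (2 + 0)) + 11)² = ((7 + 2) + 11)² = (9 + 11)² = 20² = 400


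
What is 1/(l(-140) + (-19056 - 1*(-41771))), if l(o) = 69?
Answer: 1/22784 ≈ 4.3890e-5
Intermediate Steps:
1/(l(-140) + (-19056 - 1*(-41771))) = 1/(69 + (-19056 - 1*(-41771))) = 1/(69 + (-19056 + 41771)) = 1/(69 + 22715) = 1/22784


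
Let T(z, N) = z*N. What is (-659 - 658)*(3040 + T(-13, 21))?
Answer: -3644139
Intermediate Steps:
T(z, N) = N*z
(-659 - 658)*(3040 + T(-13, 21)) = (-659 - 658)*(3040 + 21*(-13)) = -1317*(3040 - 273) = -1317*2767 = -3644139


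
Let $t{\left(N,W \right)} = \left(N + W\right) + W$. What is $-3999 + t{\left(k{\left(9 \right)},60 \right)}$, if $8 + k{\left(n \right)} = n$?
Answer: $-3878$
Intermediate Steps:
$k{\left(n \right)} = -8 + n$
$t{\left(N,W \right)} = N + 2 W$
$-3999 + t{\left(k{\left(9 \right)},60 \right)} = -3999 + \left(\left(-8 + 9\right) + 2 \cdot 60\right) = -3999 + \left(1 + 120\right) = -3999 + 121 = -3878$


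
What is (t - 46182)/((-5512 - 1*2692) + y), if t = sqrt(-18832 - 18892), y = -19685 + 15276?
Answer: 46182/12613 - 2*I*sqrt(9431)/12613 ≈ 3.6615 - 0.015399*I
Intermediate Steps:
y = -4409
t = 2*I*sqrt(9431) (t = sqrt(-37724) = 2*I*sqrt(9431) ≈ 194.23*I)
(t - 46182)/((-5512 - 1*2692) + y) = (2*I*sqrt(9431) - 46182)/((-5512 - 1*2692) - 4409) = (-46182 + 2*I*sqrt(9431))/((-5512 - 2692) - 4409) = (-46182 + 2*I*sqrt(9431))/(-8204 - 4409) = (-46182 + 2*I*sqrt(9431))/(-12613) = (-46182 + 2*I*sqrt(9431))*(-1/12613) = 46182/12613 - 2*I*sqrt(9431)/12613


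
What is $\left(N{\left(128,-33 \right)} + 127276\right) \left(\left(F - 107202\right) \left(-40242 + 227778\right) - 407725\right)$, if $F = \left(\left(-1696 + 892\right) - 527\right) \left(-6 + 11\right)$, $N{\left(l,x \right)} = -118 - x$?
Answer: $-2715870512347707$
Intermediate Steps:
$F = -6655$ ($F = \left(-804 - 527\right) 5 = \left(-1331\right) 5 = -6655$)
$\left(N{\left(128,-33 \right)} + 127276\right) \left(\left(F - 107202\right) \left(-40242 + 227778\right) - 407725\right) = \left(\left(-118 - -33\right) + 127276\right) \left(\left(-6655 - 107202\right) \left(-40242 + 227778\right) - 407725\right) = \left(\left(-118 + 33\right) + 127276\right) \left(\left(-113857\right) 187536 - 407725\right) = \left(-85 + 127276\right) \left(-21352286352 - 407725\right) = 127191 \left(-21352694077\right) = -2715870512347707$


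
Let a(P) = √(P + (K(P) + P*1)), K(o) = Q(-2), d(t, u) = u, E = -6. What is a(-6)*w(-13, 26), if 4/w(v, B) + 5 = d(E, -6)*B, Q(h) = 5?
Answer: -4*I*√7/161 ≈ -0.065733*I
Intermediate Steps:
K(o) = 5
w(v, B) = 4/(-5 - 6*B)
a(P) = √(5 + 2*P) (a(P) = √(P + (5 + P*1)) = √(P + (5 + P)) = √(5 + 2*P))
a(-6)*w(-13, 26) = √(5 + 2*(-6))*(4/(-5 - 6*26)) = √(5 - 12)*(4/(-5 - 156)) = √(-7)*(4/(-161)) = (I*√7)*(4*(-1/161)) = (I*√7)*(-4/161) = -4*I*√7/161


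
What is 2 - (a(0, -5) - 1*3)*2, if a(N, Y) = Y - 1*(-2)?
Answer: 14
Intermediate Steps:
a(N, Y) = 2 + Y (a(N, Y) = Y + 2 = 2 + Y)
2 - (a(0, -5) - 1*3)*2 = 2 - ((2 - 5) - 1*3)*2 = 2 - (-3 - 3)*2 = 2 - 1*(-6)*2 = 2 + 6*2 = 2 + 12 = 14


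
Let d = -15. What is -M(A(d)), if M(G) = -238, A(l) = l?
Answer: 238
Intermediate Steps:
-M(A(d)) = -1*(-238) = 238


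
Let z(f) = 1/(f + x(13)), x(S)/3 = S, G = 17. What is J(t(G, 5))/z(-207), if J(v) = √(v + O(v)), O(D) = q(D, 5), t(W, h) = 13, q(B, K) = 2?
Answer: -168*√15 ≈ -650.66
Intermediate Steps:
x(S) = 3*S
O(D) = 2
z(f) = 1/(39 + f) (z(f) = 1/(f + 3*13) = 1/(f + 39) = 1/(39 + f))
J(v) = √(2 + v) (J(v) = √(v + 2) = √(2 + v))
J(t(G, 5))/z(-207) = √(2 + 13)/(1/(39 - 207)) = √15/(1/(-168)) = √15/(-1/168) = √15*(-168) = -168*√15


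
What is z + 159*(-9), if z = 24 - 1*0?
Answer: -1407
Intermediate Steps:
z = 24 (z = 24 + 0 = 24)
z + 159*(-9) = 24 + 159*(-9) = 24 - 1431 = -1407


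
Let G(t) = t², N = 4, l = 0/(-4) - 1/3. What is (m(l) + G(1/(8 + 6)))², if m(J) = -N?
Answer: 613089/38416 ≈ 15.959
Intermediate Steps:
l = -⅓ (l = 0*(-¼) - 1*⅓ = 0 - ⅓ = -⅓ ≈ -0.33333)
m(J) = -4 (m(J) = -1*4 = -4)
(m(l) + G(1/(8 + 6)))² = (-4 + (1/(8 + 6))²)² = (-4 + (1/14)²)² = (-4 + 1/196)² = (-783/196)² = 613089/38416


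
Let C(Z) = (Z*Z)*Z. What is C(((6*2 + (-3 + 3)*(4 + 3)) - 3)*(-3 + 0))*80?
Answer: -1574640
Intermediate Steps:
C(Z) = Z**3 (C(Z) = Z**2*Z = Z**3)
C(((6*2 + (-3 + 3)*(4 + 3)) - 3)*(-3 + 0))*80 = (((6*2 + (-3 + 3)*(4 + 3)) - 3)*(-3 + 0))**3*80 = (((12 + 0*7) - 3)*(-3))**3*80 = (((12 + 0) - 3)*(-3))**3*80 = ((12 - 3)*(-3))**3*80 = (9*(-3))**3*80 = (-27)**3*80 = -19683*80 = -1574640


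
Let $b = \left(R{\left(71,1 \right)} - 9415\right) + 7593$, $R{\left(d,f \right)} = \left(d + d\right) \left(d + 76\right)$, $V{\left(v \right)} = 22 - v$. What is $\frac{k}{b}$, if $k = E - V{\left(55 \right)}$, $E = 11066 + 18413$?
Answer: $\frac{7378}{4763} \approx 1.549$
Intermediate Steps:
$E = 29479$
$R{\left(d,f \right)} = 2 d \left(76 + d\right)$
$k = 29512$ ($k = 29479 - \left(22 - 55\right) = 29479 - -33 = 29479 + 33 = 29512$)
$b = 19052$ ($b = \left(2 \cdot 71 \left(76 + 71\right) - 9415\right) + 7593 = \left(2 \cdot 71 \cdot 147 - 9415\right) + 7593 = \left(20874 - 9415\right) + 7593 = 11459 + 7593 = 19052$)
$\frac{k}{b} = \frac{29512}{19052} = 29512 \cdot \frac{1}{19052} = \frac{7378}{4763}$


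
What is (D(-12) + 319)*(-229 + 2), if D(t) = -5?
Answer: -71278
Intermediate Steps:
(D(-12) + 319)*(-229 + 2) = (-5 + 319)*(-229 + 2) = 314*(-227) = -71278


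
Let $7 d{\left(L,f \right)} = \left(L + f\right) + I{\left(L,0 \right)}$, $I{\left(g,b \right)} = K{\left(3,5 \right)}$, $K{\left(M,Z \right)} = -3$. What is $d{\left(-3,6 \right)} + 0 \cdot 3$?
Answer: $0$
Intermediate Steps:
$I{\left(g,b \right)} = -3$
$d{\left(L,f \right)} = - \frac{3}{7} + \frac{L}{7} + \frac{f}{7}$ ($d{\left(L,f \right)} = \frac{\left(L + f\right) - 3}{7} = \frac{-3 + L + f}{7} = - \frac{3}{7} + \frac{L}{7} + \frac{f}{7}$)
$d{\left(-3,6 \right)} + 0 \cdot 3 = \left(- \frac{3}{7} + \frac{1}{7} \left(-3\right) + \frac{1}{7} \cdot 6\right) + 0 \cdot 3 = \left(- \frac{3}{7} - \frac{3}{7} + \frac{6}{7}\right) + 0 = 0 + 0 = 0$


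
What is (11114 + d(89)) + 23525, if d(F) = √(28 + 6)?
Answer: 34639 + √34 ≈ 34645.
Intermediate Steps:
d(F) = √34
(11114 + d(89)) + 23525 = (11114 + √34) + 23525 = 34639 + √34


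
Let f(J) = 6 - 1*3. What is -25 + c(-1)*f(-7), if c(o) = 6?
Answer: -7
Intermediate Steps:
f(J) = 3 (f(J) = 6 - 3 = 3)
-25 + c(-1)*f(-7) = -25 + 6*3 = -25 + 18 = -7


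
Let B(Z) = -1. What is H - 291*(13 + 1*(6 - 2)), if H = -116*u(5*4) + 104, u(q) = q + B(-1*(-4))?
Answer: -7047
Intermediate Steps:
u(q) = -1 + q (u(q) = q - 1 = -1 + q)
H = -2100 (H = -116*(-1 + 5*4) + 104 = -116*(-1 + 20) + 104 = -116*19 + 104 = -2204 + 104 = -2100)
H - 291*(13 + 1*(6 - 2)) = -2100 - 291*(13 + 1*(6 - 2)) = -2100 - 291*(13 + 1*4) = -2100 - 291*(13 + 4) = -2100 - 291*17 = -2100 - 4947 = -7047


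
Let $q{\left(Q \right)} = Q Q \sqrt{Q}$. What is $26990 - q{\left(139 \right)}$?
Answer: $26990 - 19321 \sqrt{139} \approx -2.008 \cdot 10^{5}$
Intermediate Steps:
$q{\left(Q \right)} = Q^{\frac{5}{2}}$ ($q{\left(Q \right)} = Q Q^{\frac{3}{2}} = Q^{\frac{5}{2}}$)
$26990 - q{\left(139 \right)} = 26990 - 139^{\frac{5}{2}} = 26990 - 19321 \sqrt{139}$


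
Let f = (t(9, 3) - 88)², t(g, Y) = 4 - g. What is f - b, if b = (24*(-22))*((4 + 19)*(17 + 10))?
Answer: 336537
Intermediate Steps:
b = -327888 (b = -12144*27 = -528*621 = -327888)
f = 8649 (f = ((4 - 1*9) - 88)² = ((4 - 9) - 88)² = (-5 - 88)² = (-93)² = 8649)
f - b = 8649 - 1*(-327888) = 8649 + 327888 = 336537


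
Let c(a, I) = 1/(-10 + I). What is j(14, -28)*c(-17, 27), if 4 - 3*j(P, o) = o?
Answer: 32/51 ≈ 0.62745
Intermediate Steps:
j(P, o) = 4/3 - o/3
j(14, -28)*c(-17, 27) = (4/3 - ⅓*(-28))/(-10 + 27) = (4/3 + 28/3)/17 = (32/3)*(1/17) = 32/51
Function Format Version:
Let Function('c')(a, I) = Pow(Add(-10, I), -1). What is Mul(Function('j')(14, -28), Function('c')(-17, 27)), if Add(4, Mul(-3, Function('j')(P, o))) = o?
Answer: Rational(32, 51) ≈ 0.62745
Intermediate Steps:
Function('j')(P, o) = Add(Rational(4, 3), Mul(Rational(-1, 3), o))
Mul(Function('j')(14, -28), Function('c')(-17, 27)) = Mul(Add(Rational(4, 3), Mul(Rational(-1, 3), -28)), Pow(Add(-10, 27), -1)) = Mul(Add(Rational(4, 3), Rational(28, 3)), Pow(17, -1)) = Mul(Rational(32, 3), Rational(1, 17)) = Rational(32, 51)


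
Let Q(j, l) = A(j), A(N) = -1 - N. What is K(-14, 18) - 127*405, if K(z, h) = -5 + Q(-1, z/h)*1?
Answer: -51440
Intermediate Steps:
Q(j, l) = -1 - j
K(z, h) = -5 (K(z, h) = -5 + (-1 - 1*(-1))*1 = -5 + (-1 + 1)*1 = -5 + 0*1 = -5 + 0 = -5)
K(-14, 18) - 127*405 = -5 - 127*405 = -5 - 51435 = -51440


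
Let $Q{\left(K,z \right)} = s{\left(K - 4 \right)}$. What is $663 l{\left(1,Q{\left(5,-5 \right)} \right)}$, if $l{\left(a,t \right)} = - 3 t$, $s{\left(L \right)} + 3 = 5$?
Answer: $-3978$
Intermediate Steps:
$s{\left(L \right)} = 2$ ($s{\left(L \right)} = -3 + 5 = 2$)
$Q{\left(K,z \right)} = 2$
$663 l{\left(1,Q{\left(5,-5 \right)} \right)} = 663 \left(\left(-3\right) 2\right) = 663 \left(-6\right) = -3978$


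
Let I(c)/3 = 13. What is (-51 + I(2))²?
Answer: 144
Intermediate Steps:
I(c) = 39 (I(c) = 3*13 = 39)
(-51 + I(2))² = (-51 + 39)² = (-12)² = 144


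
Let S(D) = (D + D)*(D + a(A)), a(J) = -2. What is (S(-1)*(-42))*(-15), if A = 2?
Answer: 3780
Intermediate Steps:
S(D) = 2*D*(-2 + D) (S(D) = (D + D)*(D - 2) = (2*D)*(-2 + D) = 2*D*(-2 + D))
(S(-1)*(-42))*(-15) = ((2*(-1)*(-2 - 1))*(-42))*(-15) = ((2*(-1)*(-3))*(-42))*(-15) = (6*(-42))*(-15) = -252*(-15) = 3780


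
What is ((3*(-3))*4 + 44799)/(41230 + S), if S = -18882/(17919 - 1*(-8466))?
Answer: 393690585/362611556 ≈ 1.0857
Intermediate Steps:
S = -6294/8795 (S = -18882/(17919 + 8466) = -18882/26385 = -18882*1/26385 = -6294/8795 ≈ -0.71563)
((3*(-3))*4 + 44799)/(41230 + S) = ((3*(-3))*4 + 44799)/(41230 - 6294/8795) = (-9*4 + 44799)/(362611556/8795) = (-36 + 44799)*(8795/362611556) = 44763*(8795/362611556) = 393690585/362611556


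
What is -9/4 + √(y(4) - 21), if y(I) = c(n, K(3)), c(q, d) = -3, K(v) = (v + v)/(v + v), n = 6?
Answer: -9/4 + 2*I*√6 ≈ -2.25 + 4.899*I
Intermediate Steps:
K(v) = 1 (K(v) = (2*v)/((2*v)) = (2*v)*(1/(2*v)) = 1)
y(I) = -3
-9/4 + √(y(4) - 21) = -9/4 + √(-3 - 21) = -9*¼ + √(-24) = -9/4 + 2*I*√6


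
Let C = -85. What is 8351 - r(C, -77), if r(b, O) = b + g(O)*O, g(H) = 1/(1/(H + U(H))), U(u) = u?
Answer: -3422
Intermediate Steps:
g(H) = 2*H (g(H) = 1/(1/(H + H)) = 1/(1/(2*H)) = 2*H)
r(b, O) = b + 2*O**2 (r(b, O) = b + (2*O)*O = b + 2*O**2)
8351 - r(C, -77) = 8351 - (-85 + 2*(-77)**2) = 8351 - (-85 + 2*5929) = 8351 - (-85 + 11858) = 8351 - 1*11773 = 8351 - 11773 = -3422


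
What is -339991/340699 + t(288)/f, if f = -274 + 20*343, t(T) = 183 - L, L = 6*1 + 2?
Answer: -2179558401/2243843614 ≈ -0.97135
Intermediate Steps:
L = 8 (L = 6 + 2 = 8)
t(T) = 175 (t(T) = 183 - 1*8 = 183 - 8 = 175)
f = 6586 (f = -274 + 6860 = 6586)
-339991/340699 + t(288)/f = -339991/340699 + 175/6586 = -2179558401/2243843614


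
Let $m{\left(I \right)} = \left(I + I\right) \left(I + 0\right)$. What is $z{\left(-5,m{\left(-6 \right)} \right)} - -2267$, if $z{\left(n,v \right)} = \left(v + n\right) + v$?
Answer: $2406$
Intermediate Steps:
$m{\left(I \right)} = 2 I^{2}$ ($m{\left(I \right)} = 2 I I = 2 I^{2}$)
$z{\left(n,v \right)} = n + 2 v$ ($z{\left(n,v \right)} = \left(n + v\right) + v = n + 2 v$)
$z{\left(-5,m{\left(-6 \right)} \right)} - -2267 = \left(-5 + 2 \cdot 2 \left(-6\right)^{2}\right) - -2267 = \left(-5 + 2 \cdot 2 \cdot 36\right) + 2267 = \left(-5 + 2 \cdot 72\right) + 2267 = \left(-5 + 144\right) + 2267 = 139 + 2267 = 2406$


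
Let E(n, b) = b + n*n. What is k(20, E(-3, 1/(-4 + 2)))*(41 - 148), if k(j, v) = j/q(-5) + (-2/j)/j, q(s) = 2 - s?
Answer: -427251/1400 ≈ -305.18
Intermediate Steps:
E(n, b) = b + n**2
k(j, v) = -2/j**2 + j/7 (k(j, v) = j/(2 - 1*(-5)) + (-2/j)/j = j/(2 + 5) - 2/j**2 = j/7 - 2/j**2 = -2/j**2 + j/7)
k(20, E(-3, 1/(-4 + 2)))*(41 - 148) = (-2/20**2 + (1/7)*20)*(41 - 148) = (-2*1/400 + 20/7)*(-107) = (-1/200 + 20/7)*(-107) = (3993/1400)*(-107) = -427251/1400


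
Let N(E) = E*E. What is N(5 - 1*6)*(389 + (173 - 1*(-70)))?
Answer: 632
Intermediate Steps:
N(E) = E²
N(5 - 1*6)*(389 + (173 - 1*(-70))) = (5 - 1*6)²*(389 + (173 - 1*(-70))) = (5 - 6)²*(389 + (173 + 70)) = (-1)²*(389 + 243) = 1*632 = 632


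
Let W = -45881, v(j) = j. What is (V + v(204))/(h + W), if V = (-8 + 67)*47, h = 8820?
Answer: -2977/37061 ≈ -0.080327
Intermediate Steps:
V = 2773 (V = 59*47 = 2773)
(V + v(204))/(h + W) = (2773 + 204)/(8820 - 45881) = 2977/(-37061) = 2977*(-1/37061) = -2977/37061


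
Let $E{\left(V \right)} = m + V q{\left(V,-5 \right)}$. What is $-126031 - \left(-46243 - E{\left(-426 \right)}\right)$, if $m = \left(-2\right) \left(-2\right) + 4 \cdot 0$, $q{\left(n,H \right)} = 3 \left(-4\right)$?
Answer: $-74672$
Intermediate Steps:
$q{\left(n,H \right)} = -12$
$m = 4$ ($m = 4 + 0 = 4$)
$E{\left(V \right)} = 4 - 12 V$ ($E{\left(V \right)} = 4 + V \left(-12\right) = 4 - 12 V$)
$-126031 - \left(-46243 - E{\left(-426 \right)}\right) = -126031 - \left(-46243 - \left(4 - -5112\right)\right) = -126031 - \left(-46243 - \left(4 + 5112\right)\right) = -126031 - \left(-46243 - 5116\right) = -126031 - -51359 = -126031 + 51359 = -74672$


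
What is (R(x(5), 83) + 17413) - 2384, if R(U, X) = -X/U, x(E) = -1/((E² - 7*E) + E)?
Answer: 14614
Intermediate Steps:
x(E) = -1/(E² - 6*E)
R(U, X) = -X/U
(R(x(5), 83) + 17413) - 2384 = (-1*83/(-1/(5*(-6 + 5))) + 17413) - 2384 = (-1*83/(-1*⅕/(-1)) + 17413) - 2384 = (-1*83/(-1*⅕*(-1)) + 17413) - 2384 = (-1*83/⅕ + 17413) - 2384 = (-1*83*5 + 17413) - 2384 = (-415 + 17413) - 2384 = 16998 - 2384 = 14614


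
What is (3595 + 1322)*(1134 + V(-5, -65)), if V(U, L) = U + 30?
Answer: 5698803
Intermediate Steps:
V(U, L) = 30 + U
(3595 + 1322)*(1134 + V(-5, -65)) = (3595 + 1322)*(1134 + (30 - 5)) = 4917*(1134 + 25) = 4917*1159 = 5698803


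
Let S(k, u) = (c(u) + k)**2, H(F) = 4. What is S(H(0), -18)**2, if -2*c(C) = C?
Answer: 28561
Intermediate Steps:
c(C) = -C/2
S(k, u) = (k - u/2)**2 (S(k, u) = (-u/2 + k)**2 = (k - u/2)**2)
S(H(0), -18)**2 = ((-1*(-18) + 2*4)**2/4)**2 = ((18 + 8)**2/4)**2 = ((1/4)*26**2)**2 = ((1/4)*676)**2 = 169**2 = 28561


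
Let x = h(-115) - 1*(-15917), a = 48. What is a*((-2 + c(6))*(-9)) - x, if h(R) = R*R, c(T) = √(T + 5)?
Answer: -28278 - 432*√11 ≈ -29711.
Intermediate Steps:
c(T) = √(5 + T)
h(R) = R²
x = 29142 (x = (-115)² - 1*(-15917) = 13225 + 15917 = 29142)
a*((-2 + c(6))*(-9)) - x = 48*((-2 + √(5 + 6))*(-9)) - 1*29142 = 48*((-2 + √11)*(-9)) - 29142 = 48*(18 - 9*√11) - 29142 = (864 - 432*√11) - 29142 = -28278 - 432*√11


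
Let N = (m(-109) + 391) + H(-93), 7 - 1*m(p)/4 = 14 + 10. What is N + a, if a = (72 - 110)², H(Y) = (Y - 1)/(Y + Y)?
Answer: 164378/93 ≈ 1767.5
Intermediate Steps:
m(p) = -68 (m(p) = 28 - 4*(14 + 10) = 28 - 4*24 = 28 - 96 = -68)
H(Y) = (-1 + Y)/(2*Y) (H(Y) = (-1 + Y)/((2*Y)) = (-1 + Y)*(1/(2*Y)) = (-1 + Y)/(2*Y))
a = 1444 (a = (-38)² = 1444)
N = 30086/93 (N = (-68 + 391) + (½)*(-1 - 93)/(-93) = 323 + (½)*(-1/93)*(-94) = 323 + 47/93 = 30086/93 ≈ 323.51)
N + a = 30086/93 + 1444 = 164378/93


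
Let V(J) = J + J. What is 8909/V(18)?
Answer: 8909/36 ≈ 247.47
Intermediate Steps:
V(J) = 2*J
8909/V(18) = 8909/((2*18)) = 8909/36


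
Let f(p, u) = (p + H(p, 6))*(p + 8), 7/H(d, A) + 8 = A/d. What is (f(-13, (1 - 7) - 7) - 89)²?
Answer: 190969/484 ≈ 394.56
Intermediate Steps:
H(d, A) = 7/(-8 + A/d)
f(p, u) = (8 + p)*(p + 7*p/(6 - 8*p)) (f(p, u) = (p + 7*p/(6 - 8*p))*(p + 8) = (p + 7*p/(6 - 8*p))*(8 + p) = (8 + p)*(p + 7*p/(6 - 8*p)))
(f(-13, (1 - 7) - 7) - 89)² = ((½)*(-13)*(-104 + 8*(-13)² + 51*(-13))/(-3 + 4*(-13)) - 89)² = ((½)*(-13)*(-104 + 8*169 - 663)/(-3 - 52) - 89)² = ((½)*(-13)*(-104 + 1352 - 663)/(-55) - 89)² = ((½)*(-13)*(-1/55)*585 - 89)² = (1521/22 - 89)² = (-437/22)² = 190969/484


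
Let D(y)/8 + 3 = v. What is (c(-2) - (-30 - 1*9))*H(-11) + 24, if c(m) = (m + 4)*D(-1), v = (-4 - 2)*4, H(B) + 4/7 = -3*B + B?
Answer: -58782/7 ≈ -8397.4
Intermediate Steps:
H(B) = -4/7 - 2*B (H(B) = -4/7 + (-3*B + B) = -4/7 - 2*B)
v = -24 (v = -6*4 = -24)
D(y) = -216 (D(y) = -24 + 8*(-24) = -24 - 192 = -216)
c(m) = -864 - 216*m (c(m) = (m + 4)*(-216) = (4 + m)*(-216) = -864 - 216*m)
(c(-2) - (-30 - 1*9))*H(-11) + 24 = ((-864 - 216*(-2)) - (-30 - 1*9))*(-4/7 - 2*(-11)) + 24 = ((-864 + 432) - (-30 - 9))*(-4/7 + 22) + 24 = (-432 - 1*(-39))*(150/7) + 24 = (-432 + 39)*(150/7) + 24 = -393*150/7 + 24 = -58950/7 + 24 = -58782/7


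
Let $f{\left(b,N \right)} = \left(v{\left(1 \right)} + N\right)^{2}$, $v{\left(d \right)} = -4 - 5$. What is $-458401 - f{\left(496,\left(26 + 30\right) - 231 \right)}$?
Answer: $-492257$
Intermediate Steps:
$v{\left(d \right)} = -9$ ($v{\left(d \right)} = -4 - 5 = -9$)
$f{\left(b,N \right)} = \left(-9 + N\right)^{2}$
$-458401 - f{\left(496,\left(26 + 30\right) - 231 \right)} = -458401 - \left(-9 + \left(\left(26 + 30\right) - 231\right)\right)^{2} = -458401 - \left(-9 + \left(56 - 231\right)\right)^{2} = -458401 - \left(-9 - 175\right)^{2} = -458401 - \left(-184\right)^{2} = -458401 - 33856 = -492257$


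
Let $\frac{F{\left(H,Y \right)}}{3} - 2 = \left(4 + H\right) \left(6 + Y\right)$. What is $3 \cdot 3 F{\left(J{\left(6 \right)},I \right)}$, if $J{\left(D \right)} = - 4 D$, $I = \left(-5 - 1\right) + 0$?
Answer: $54$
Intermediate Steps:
$I = -6$ ($I = -6 + 0 = -6$)
$F{\left(H,Y \right)} = 6 + 3 \left(4 + H\right) \left(6 + Y\right)$
$3 \cdot 3 F{\left(J{\left(6 \right)},I \right)} = 3 \cdot 3 \left(78 + 12 \left(-6\right) + 18 \left(\left(-4\right) 6\right) + 3 \left(\left(-4\right) 6\right) \left(-6\right)\right) = 9 \left(78 - 72 + 18 \left(-24\right) + 3 \left(-24\right) \left(-6\right)\right) = 9 \left(78 - 72 - 432 + 432\right) = 9 \cdot 6 = 54$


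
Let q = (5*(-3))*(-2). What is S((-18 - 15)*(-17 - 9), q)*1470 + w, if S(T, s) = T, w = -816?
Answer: 1260444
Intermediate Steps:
q = 30 (q = -15*(-2) = 30)
S((-18 - 15)*(-17 - 9), q)*1470 + w = ((-18 - 15)*(-17 - 9))*1470 - 816 = -33*(-26)*1470 - 816 = 858*1470 - 816 = 1261260 - 816 = 1260444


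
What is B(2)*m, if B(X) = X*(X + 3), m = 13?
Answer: 130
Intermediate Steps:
B(X) = X*(3 + X)
B(2)*m = (2*(3 + 2))*13 = (2*5)*13 = 10*13 = 130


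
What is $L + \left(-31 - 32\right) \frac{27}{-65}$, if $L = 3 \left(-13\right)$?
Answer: $- \frac{834}{65} \approx -12.831$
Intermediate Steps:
$L = -39$
$L + \left(-31 - 32\right) \frac{27}{-65} = -39 + \left(-31 - 32\right) \frac{27}{-65} = -39 - 63 \cdot 27 \left(- \frac{1}{65}\right) = -39 - - \frac{1701}{65} = -39 + \frac{1701}{65} = - \frac{834}{65}$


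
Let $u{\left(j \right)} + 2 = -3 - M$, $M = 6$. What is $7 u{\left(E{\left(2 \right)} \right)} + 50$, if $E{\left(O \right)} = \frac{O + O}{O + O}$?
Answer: $-27$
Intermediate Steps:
$E{\left(O \right)} = 1$ ($E{\left(O \right)} = \frac{2 O}{2 O} = 2 O \frac{1}{2 O} = 1$)
$u{\left(j \right)} = -11$ ($u{\left(j \right)} = -2 - 9 = -11$)
$7 u{\left(E{\left(2 \right)} \right)} + 50 = 7 \left(-11\right) + 50 = -77 + 50 = -27$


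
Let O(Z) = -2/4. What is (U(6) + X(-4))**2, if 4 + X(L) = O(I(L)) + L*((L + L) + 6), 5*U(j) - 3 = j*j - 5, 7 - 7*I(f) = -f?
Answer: 10609/100 ≈ 106.09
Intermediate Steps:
I(f) = 1 + f/7 (I(f) = 1 - (-1)*f/7 = 1 + f/7)
O(Z) = -1/2 (O(Z) = -2*1/4 = -1/2)
U(j) = -2/5 + j**2/5 (U(j) = 3/5 + (j*j - 5)/5 = 3/5 + (j**2 - 5)/5 = 3/5 + (-5 + j**2)/5 = 3/5 + (-1 + j**2/5) = -2/5 + j**2/5)
X(L) = -9/2 + L*(6 + 2*L) (X(L) = -4 + (-1/2 + L*((L + L) + 6)) = -4 + (-1/2 + L*(2*L + 6)) = -4 + (-1/2 + L*(6 + 2*L)) = -9/2 + L*(6 + 2*L))
(U(6) + X(-4))**2 = ((-2/5 + (1/5)*6**2) + (-9/2 + 2*(-4)**2 + 6*(-4)))**2 = ((-2/5 + (1/5)*36) + (-9/2 + 2*16 - 24))**2 = ((-2/5 + 36/5) + (-9/2 + 32 - 24))**2 = (34/5 + 7/2)**2 = (103/10)**2 = 10609/100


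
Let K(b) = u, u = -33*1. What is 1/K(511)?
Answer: -1/33 ≈ -0.030303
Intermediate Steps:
u = -33
K(b) = -33
1/K(511) = 1/(-33) = -1/33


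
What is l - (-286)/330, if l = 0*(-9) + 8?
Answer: 133/15 ≈ 8.8667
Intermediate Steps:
l = 8 (l = 0 + 8 = 8)
l - (-286)/330 = 8 - (-286)/330 = 8 - 1*(-13/15) = 8 + 13/15 = 133/15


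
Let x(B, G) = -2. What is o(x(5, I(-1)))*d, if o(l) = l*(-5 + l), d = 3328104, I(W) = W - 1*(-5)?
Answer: 46593456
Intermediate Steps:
I(W) = 5 + W (I(W) = W + 5 = 5 + W)
o(x(5, I(-1)))*d = -2*(-5 - 2)*3328104 = -2*(-7)*3328104 = 14*3328104 = 46593456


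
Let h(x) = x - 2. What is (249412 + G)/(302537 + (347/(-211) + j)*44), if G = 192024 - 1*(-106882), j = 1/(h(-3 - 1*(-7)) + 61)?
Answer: 7288791174/4020671741 ≈ 1.8128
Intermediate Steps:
h(x) = -2 + x
j = 1/63 (j = 1/((-2 + (-3 - 1*(-7))) + 61) = 1/((-2 + (-3 + 7)) + 61) = 1/((-2 + 4) + 61) = 1/(2 + 61) = 1/63 ≈ 0.015873)
G = 298906 (G = 192024 + 106882 = 298906)
(249412 + G)/(302537 + (347/(-211) + j)*44) = (249412 + 298906)/(302537 + (347/(-211) + 1/63)*44) = 548318/(302537 + (347*(-1/211) + 1/63)*44) = 548318/(302537 + (-347/211 + 1/63)*44) = 548318/(302537 - 21650/13293*44) = 548318/(302537 - 952600/13293) = 548318/(4020671741/13293) = 548318*(13293/4020671741) = 7288791174/4020671741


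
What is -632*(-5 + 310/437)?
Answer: 1185000/437 ≈ 2711.7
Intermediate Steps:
-632*(-5 + 310/437) = -632*(-1875/437) = 1185000/437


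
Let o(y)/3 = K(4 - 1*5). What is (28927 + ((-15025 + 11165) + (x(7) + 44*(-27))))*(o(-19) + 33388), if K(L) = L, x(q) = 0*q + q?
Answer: 797434110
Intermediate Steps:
x(q) = q (x(q) = 0 + q = q)
o(y) = -3 (o(y) = 3*(4 - 1*5) = 3*(4 - 5) = 3*(-1) = -3)
(28927 + ((-15025 + 11165) + (x(7) + 44*(-27))))*(o(-19) + 33388) = (28927 + ((-15025 + 11165) + (7 + 44*(-27))))*(-3 + 33388) = (28927 + (-3860 + (7 - 1188)))*33385 = (28927 + (-3860 - 1181))*33385 = (28927 - 5041)*33385 = 23886*33385 = 797434110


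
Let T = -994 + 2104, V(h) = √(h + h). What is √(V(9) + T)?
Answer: √(1110 + 3*√2) ≈ 33.380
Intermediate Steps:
V(h) = √2*√h (V(h) = √(2*h) = √2*√h)
T = 1110
√(V(9) + T) = √(√2*√9 + 1110) = √(√2*3 + 1110) = √(3*√2 + 1110) = √(1110 + 3*√2)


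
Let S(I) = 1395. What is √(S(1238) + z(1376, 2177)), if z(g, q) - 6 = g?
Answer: √2777 ≈ 52.697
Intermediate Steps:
z(g, q) = 6 + g
√(S(1238) + z(1376, 2177)) = √(1395 + (6 + 1376)) = √(1395 + 1382) = √2777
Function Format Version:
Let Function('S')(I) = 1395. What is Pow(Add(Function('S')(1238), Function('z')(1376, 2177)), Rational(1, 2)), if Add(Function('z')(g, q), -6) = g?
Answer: Pow(2777, Rational(1, 2)) ≈ 52.697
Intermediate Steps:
Function('z')(g, q) = Add(6, g)
Pow(Add(Function('S')(1238), Function('z')(1376, 2177)), Rational(1, 2)) = Pow(Add(1395, Add(6, 1376)), Rational(1, 2)) = Pow(Add(1395, 1382), Rational(1, 2)) = Pow(2777, Rational(1, 2))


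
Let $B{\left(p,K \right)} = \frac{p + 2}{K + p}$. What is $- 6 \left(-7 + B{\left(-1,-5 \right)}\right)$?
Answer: $43$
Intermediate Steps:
$B{\left(p,K \right)} = \frac{2 + p}{K + p}$
$- 6 \left(-7 + B{\left(-1,-5 \right)}\right) = - 6 \left(-7 + \frac{2 - 1}{-5 - 1}\right) = - 6 \left(-7 + \frac{1}{-6} \cdot 1\right) = - 6 \left(-7 - \frac{1}{6}\right) = \left(-6\right) \left(- \frac{43}{6}\right) = 43$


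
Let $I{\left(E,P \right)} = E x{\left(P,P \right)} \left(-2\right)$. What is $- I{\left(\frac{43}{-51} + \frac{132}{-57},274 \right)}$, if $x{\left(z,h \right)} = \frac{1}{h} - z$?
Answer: $\frac{76601525}{44251} \approx 1731.1$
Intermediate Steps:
$I{\left(E,P \right)} = - 2 E \left(\frac{1}{P} - P\right)$ ($I{\left(E,P \right)} = E \left(\frac{1}{P} - P\right) \left(-2\right) = - 2 E \left(\frac{1}{P} - P\right)$)
$- I{\left(\frac{43}{-51} + \frac{132}{-57},274 \right)} = - \frac{2 \left(\frac{43}{-51} + \frac{132}{-57}\right) \left(-1 + 274^{2}\right)}{274} = - \frac{2 \left(43 \left(- \frac{1}{51}\right) + 132 \left(- \frac{1}{57}\right)\right) \left(-1 + 75076\right)}{274} = - \frac{2 \left(- \frac{43}{51} - \frac{44}{19}\right) 75075}{274} = - \frac{2 \left(-3061\right) 75075}{969 \cdot 274} = \left(-1\right) \left(- \frac{76601525}{44251}\right) = \frac{76601525}{44251}$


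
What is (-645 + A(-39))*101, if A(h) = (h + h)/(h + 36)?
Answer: -62519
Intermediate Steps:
A(h) = 2*h/(36 + h) (A(h) = (2*h)/(36 + h) = 2*h/(36 + h))
(-645 + A(-39))*101 = (-645 + 2*(-39)/(36 - 39))*101 = (-645 + 2*(-39)/(-3))*101 = (-645 + 2*(-39)*(-1/3))*101 = (-645 + 26)*101 = -619*101 = -62519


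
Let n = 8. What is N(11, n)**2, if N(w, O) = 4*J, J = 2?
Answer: 64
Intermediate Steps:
N(w, O) = 8 (N(w, O) = 4*2 = 8)
N(11, n)**2 = 8**2 = 64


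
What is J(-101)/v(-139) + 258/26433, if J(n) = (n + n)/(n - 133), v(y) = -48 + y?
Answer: 1113/216359 ≈ 0.0051442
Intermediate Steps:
J(n) = 2*n/(-133 + n) (J(n) = (2*n)/(-133 + n) = 2*n/(-133 + n))
J(-101)/v(-139) + 258/26433 = (2*(-101)/(-133 - 101))/(-48 - 139) + 258/26433 = (2*(-101)/(-234))/(-187) + 258*(1/26433) = (2*(-101)*(-1/234))*(-1/187) + 86/8811 = (101/117)*(-1/187) + 86/8811 = -101/21879 + 86/8811 = 1113/216359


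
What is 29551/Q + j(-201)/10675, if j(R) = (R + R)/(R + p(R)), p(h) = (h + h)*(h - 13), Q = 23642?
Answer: 134700059691/107765555450 ≈ 1.2499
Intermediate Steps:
p(h) = 2*h*(-13 + h) (p(h) = (2*h)*(-13 + h) = 2*h*(-13 + h))
j(R) = 2*R/(R + 2*R*(-13 + R)) (j(R) = (R + R)/(R + 2*R*(-13 + R)) = (2*R)/(R + 2*R*(-13 + R)) = 2*R/(R + 2*R*(-13 + R)))
29551/Q + j(-201)/10675 = 29551/23642 + (2/(-25 + 2*(-201)))/10675 = 29551*(1/23642) + (2/(-25 - 402))*(1/10675) = 29551/23642 + (2/(-427))*(1/10675) = 29551/23642 + (2*(-1/427))*(1/10675) = 29551/23642 - 2/427*1/10675 = 29551/23642 - 2/4558225 = 134700059691/107765555450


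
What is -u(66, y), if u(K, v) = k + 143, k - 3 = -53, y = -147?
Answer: -93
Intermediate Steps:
k = -50 (k = 3 - 53 = -50)
u(K, v) = 93 (u(K, v) = -50 + 143 = 93)
-u(66, y) = -1*93 = -93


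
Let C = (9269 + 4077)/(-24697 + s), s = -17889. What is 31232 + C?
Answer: 665016303/21293 ≈ 31232.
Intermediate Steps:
C = -6673/21293 (C = (9269 + 4077)/(-24697 - 17889) = 13346/(-42586) = 13346*(-1/42586) = -6673/21293 ≈ -0.31339)
31232 + C = 31232 - 6673/21293 = 665016303/21293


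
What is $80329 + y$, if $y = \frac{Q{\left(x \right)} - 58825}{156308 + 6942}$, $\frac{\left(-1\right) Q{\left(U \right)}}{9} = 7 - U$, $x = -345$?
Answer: $\frac{13113647257}{163250} \approx 80329.0$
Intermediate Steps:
$Q{\left(U \right)} = -63 + 9 U$ ($Q{\left(U \right)} = - 9 \left(7 - U\right) = -63 + 9 U$)
$y = - \frac{61993}{163250}$ ($y = \frac{\left(-63 + 9 \left(-345\right)\right) - 58825}{156308 + 6942} = \frac{\left(-63 - 3105\right) - 58825}{163250} = \left(-3168 - 58825\right) \frac{1}{163250} = \left(-61993\right) \frac{1}{163250} = - \frac{61993}{163250} \approx -0.37974$)
$80329 + y = 80329 - \frac{61993}{163250} = \frac{13113647257}{163250}$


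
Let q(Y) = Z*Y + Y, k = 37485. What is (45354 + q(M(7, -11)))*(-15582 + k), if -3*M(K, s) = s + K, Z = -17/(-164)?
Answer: 40730256623/41 ≈ 9.9342e+8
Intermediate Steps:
Z = 17/164 (Z = -17*(-1/164) = 17/164 ≈ 0.10366)
M(K, s) = -K/3 - s/3 (M(K, s) = -(s + K)/3 = -(K + s)/3 = -K/3 - s/3)
q(Y) = 181*Y/164 (q(Y) = 17*Y/164 + Y = 181*Y/164)
(45354 + q(M(7, -11)))*(-15582 + k) = (45354 + 181*(-⅓*7 - ⅓*(-11))/164)*(-15582 + 37485) = (45354 + 181*(-7/3 + 11/3)/164)*21903 = (45354 + (181/164)*(4/3))*21903 = (45354 + 181/123)*21903 = (5578723/123)*21903 = 40730256623/41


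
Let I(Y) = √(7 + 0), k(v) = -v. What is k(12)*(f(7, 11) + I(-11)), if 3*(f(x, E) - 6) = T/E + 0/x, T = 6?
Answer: -816/11 - 12*√7 ≈ -105.93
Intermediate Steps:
f(x, E) = 6 + 2/E (f(x, E) = 6 + (6/E + 0/x)/3 = 6 + (6/E + 0)/3 = 6 + (6/E)/3 = 6 + 2/E)
I(Y) = √7
k(12)*(f(7, 11) + I(-11)) = (-1*12)*((6 + 2/11) + √7) = -12*((6 + 2*(1/11)) + √7) = -12*((6 + 2/11) + √7) = -12*(68/11 + √7) = -816/11 - 12*√7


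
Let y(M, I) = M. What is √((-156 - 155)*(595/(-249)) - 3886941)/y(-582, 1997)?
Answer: -2*I*√15059259546/72459 ≈ -3.3872*I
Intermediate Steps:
√((-156 - 155)*(595/(-249)) - 3886941)/y(-582, 1997) = √((-156 - 155)*(595/(-249)) - 3886941)/(-582) = √(-185045*(-1)/249 - 3886941)*(-1/582) = √(-311*(-595/249) - 3886941)*(-1/582) = √(185045/249 - 3886941)*(-1/582) = √(-967663264/249)*(-1/582) = (4*I*√15059259546/249)*(-1/582) = -2*I*√15059259546/72459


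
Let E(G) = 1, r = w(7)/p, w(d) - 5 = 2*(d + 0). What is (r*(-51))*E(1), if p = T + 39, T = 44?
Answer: -969/83 ≈ -11.675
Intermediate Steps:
w(d) = 5 + 2*d (w(d) = 5 + 2*(d + 0) = 5 + 2*d)
p = 83 (p = 44 + 39 = 83)
r = 19/83 (r = (5 + 2*7)/83 = (5 + 14)*(1/83) = 19*(1/83) = 19/83 ≈ 0.22892)
(r*(-51))*E(1) = ((19/83)*(-51))*1 = -969/83*1 = -969/83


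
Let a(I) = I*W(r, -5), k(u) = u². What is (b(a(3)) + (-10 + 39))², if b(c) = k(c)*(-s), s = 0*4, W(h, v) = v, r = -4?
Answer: 841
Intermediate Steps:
s = 0
a(I) = -5*I (a(I) = I*(-5) = -5*I)
b(c) = 0 (b(c) = c²*(-1*0) = c²*0 = 0)
(b(a(3)) + (-10 + 39))² = (0 + (-10 + 39))² = (0 + 29)² = 29² = 841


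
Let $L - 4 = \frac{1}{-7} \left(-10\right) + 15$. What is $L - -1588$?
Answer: $\frac{11259}{7} \approx 1608.4$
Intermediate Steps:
$L = \frac{143}{7}$ ($L = 4 + \left(\frac{1}{-7} \left(-10\right) + 15\right) = 4 + \left(\left(- \frac{1}{7}\right) \left(-10\right) + 15\right) = 4 + \left(\frac{10}{7} + 15\right) = 4 + \frac{115}{7} = \frac{143}{7} \approx 20.429$)
$L - -1588 = \frac{143}{7} - -1588 = \frac{143}{7} + 1588 = \frac{11259}{7}$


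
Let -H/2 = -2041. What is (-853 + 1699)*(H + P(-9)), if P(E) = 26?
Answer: 3475368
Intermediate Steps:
H = 4082 (H = -2*(-2041) = 4082)
(-853 + 1699)*(H + P(-9)) = (-853 + 1699)*(4082 + 26) = 846*4108 = 3475368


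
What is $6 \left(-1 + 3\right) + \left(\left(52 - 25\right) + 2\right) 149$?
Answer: $4333$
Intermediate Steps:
$6 \left(-1 + 3\right) + \left(\left(52 - 25\right) + 2\right) 149 = 6 \cdot 2 + \left(27 + 2\right) 149 = 12 + 29 \cdot 149 = 12 + 4321 = 4333$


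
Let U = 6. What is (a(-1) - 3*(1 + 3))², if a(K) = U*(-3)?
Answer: 900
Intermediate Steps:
a(K) = -18 (a(K) = 6*(-3) = -18)
(a(-1) - 3*(1 + 3))² = (-18 - 3*(1 + 3))² = (-18 - 3*4)² = (-18 - 12)² = (-30)² = 900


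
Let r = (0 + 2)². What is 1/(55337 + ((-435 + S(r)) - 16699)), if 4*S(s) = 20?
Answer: 1/38208 ≈ 2.6173e-5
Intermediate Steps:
r = 4 (r = 2² = 4)
S(s) = 5 (S(s) = (¼)*20 = 5)
1/(55337 + ((-435 + S(r)) - 16699)) = 1/(55337 + ((-435 + 5) - 16699)) = 1/(55337 + (-430 - 16699)) = 1/(55337 - 17129) = 1/38208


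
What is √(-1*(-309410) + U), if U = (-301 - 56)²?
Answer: √436859 ≈ 660.95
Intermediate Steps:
U = 127449 (U = (-357)² = 127449)
√(-1*(-309410) + U) = √(-1*(-309410) + 127449) = √(309410 + 127449) = √436859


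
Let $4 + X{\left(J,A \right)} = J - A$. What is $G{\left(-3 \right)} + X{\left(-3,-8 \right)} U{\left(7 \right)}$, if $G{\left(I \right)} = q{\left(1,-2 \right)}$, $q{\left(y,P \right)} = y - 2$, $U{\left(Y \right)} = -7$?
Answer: $-8$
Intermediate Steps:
$q{\left(y,P \right)} = -2 + y$ ($q{\left(y,P \right)} = y - 2 = -2 + y$)
$X{\left(J,A \right)} = -4 + J - A$ ($X{\left(J,A \right)} = -4 - \left(A - J\right) = -4 + J - A$)
$G{\left(I \right)} = -1$ ($G{\left(I \right)} = -2 + 1 = -1$)
$G{\left(-3 \right)} + X{\left(-3,-8 \right)} U{\left(7 \right)} = -1 + \left(-4 - 3 - -8\right) \left(-7\right) = -1 + \left(-4 - 3 + 8\right) \left(-7\right) = -1 + 1 \left(-7\right) = -1 - 7 = -8$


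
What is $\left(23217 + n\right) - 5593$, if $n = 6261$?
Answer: $23885$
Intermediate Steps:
$\left(23217 + n\right) - 5593 = \left(23217 + 6261\right) - 5593 = 29478 - 5593 = 23885$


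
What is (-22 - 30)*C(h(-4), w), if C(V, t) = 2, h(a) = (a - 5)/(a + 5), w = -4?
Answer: -104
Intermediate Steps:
h(a) = (-5 + a)/(5 + a)
(-22 - 30)*C(h(-4), w) = (-22 - 30)*2 = -52*2 = -104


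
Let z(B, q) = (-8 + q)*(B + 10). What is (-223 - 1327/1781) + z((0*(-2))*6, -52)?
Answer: -1467090/1781 ≈ -823.75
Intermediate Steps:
z(B, q) = (-8 + q)*(10 + B)
(-223 - 1327/1781) + z((0*(-2))*6, -52) = (-223 - 1327/1781) + (-80 - 8*0*(-2)*6 + 10*(-52) + ((0*(-2))*6)*(-52)) = (-223 - 1327*1/1781) + (-80 - 0*6 - 520 + (0*6)*(-52)) = (-223 - 1327/1781) + (-80 - 8*0 - 520 + 0*(-52)) = -398490/1781 + (-80 + 0 - 520 + 0) = -398490/1781 - 600 = -1467090/1781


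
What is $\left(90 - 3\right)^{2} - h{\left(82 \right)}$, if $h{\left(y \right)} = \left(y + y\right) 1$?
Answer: $7405$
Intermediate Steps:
$h{\left(y \right)} = 2 y$ ($h{\left(y \right)} = 2 y 1 = 2 y$)
$\left(90 - 3\right)^{2} - h{\left(82 \right)} = \left(90 - 3\right)^{2} - 2 \cdot 82 = 87^{2} - 164 = 7569 - 164 = 7405$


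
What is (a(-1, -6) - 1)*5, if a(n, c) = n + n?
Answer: -15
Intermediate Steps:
a(n, c) = 2*n
(a(-1, -6) - 1)*5 = (2*(-1) - 1)*5 = (-2 - 1)*5 = -3*5 = -15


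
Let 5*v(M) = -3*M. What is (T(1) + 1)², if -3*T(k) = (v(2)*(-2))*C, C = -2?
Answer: 169/25 ≈ 6.7600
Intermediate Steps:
v(M) = -3*M/5 (v(M) = (-3*M)/5 = -3*M/5)
T(k) = 8/5 (T(k) = --⅗*2*(-2)*(-2)/3 = -(-6/5*(-2))*(-2)/3 = -4*(-2)/5 = -⅓*(-24/5) = 8/5)
(T(1) + 1)² = (8/5 + 1)² = (13/5)² = 169/25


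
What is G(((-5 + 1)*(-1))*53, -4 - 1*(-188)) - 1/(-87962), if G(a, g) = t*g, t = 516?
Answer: 8351464129/87962 ≈ 94944.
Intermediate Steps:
G(a, g) = 516*g
G(((-5 + 1)*(-1))*53, -4 - 1*(-188)) - 1/(-87962) = 516*(-4 - 1*(-188)) - 1/(-87962) = 516*(-4 + 188) - 1*(-1/87962) = 516*184 + 1/87962 = 94944 + 1/87962 = 8351464129/87962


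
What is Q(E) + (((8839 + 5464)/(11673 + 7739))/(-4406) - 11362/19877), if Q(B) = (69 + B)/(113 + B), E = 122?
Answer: 7405886607083/30731950368680 ≈ 0.24098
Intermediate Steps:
Q(B) = (69 + B)/(113 + B)
Q(E) + (((8839 + 5464)/(11673 + 7739))/(-4406) - 11362/19877) = (69 + 122)/(113 + 122) + (((8839 + 5464)/(11673 + 7739))/(-4406) - 11362/19877) = 191/235 + ((14303/19412)*(-1/4406) - 11362*1/19877) = (1/235)*191 + ((14303*(1/19412))*(-1/4406) - 874/1529) = 191/235 + ((14303/19412)*(-1/4406) - 874/1529) = 191/235 + (-14303/85529272 - 874/1529) = 191/235 - 74774453015/130774256888 = 7405886607083/30731950368680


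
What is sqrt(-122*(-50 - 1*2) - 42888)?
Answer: 8*I*sqrt(571) ≈ 191.16*I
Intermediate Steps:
sqrt(-122*(-50 - 1*2) - 42888) = sqrt(-122*(-50 - 2) - 42888) = sqrt(-122*(-52) - 42888) = sqrt(6344 - 42888) = sqrt(-36544) = 8*I*sqrt(571)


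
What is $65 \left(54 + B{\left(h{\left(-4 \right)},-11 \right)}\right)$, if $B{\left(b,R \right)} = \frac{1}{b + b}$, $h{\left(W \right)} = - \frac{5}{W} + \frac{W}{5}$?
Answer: $\frac{32240}{9} \approx 3582.2$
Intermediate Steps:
$h{\left(W \right)} = - \frac{5}{W} + \frac{W}{5}$ ($h{\left(W \right)} = - \frac{5}{W} + W \frac{1}{5} = - \frac{5}{W} + \frac{W}{5}$)
$B{\left(b,R \right)} = \frac{1}{2 b}$
$65 \left(54 + B{\left(h{\left(-4 \right)},-11 \right)}\right) = 65 \left(54 + \frac{1}{2 \left(- \frac{5}{-4} + \frac{1}{5} \left(-4\right)\right)}\right) = 65 \left(54 + \frac{1}{2 \left(\left(-5\right) \left(- \frac{1}{4}\right) - \frac{4}{5}\right)}\right) = 65 \left(54 + \frac{1}{2 \left(\frac{5}{4} - \frac{4}{5}\right)}\right) = 65 \left(54 + \frac{1}{2 \cdot \frac{9}{20}}\right) = 65 \left(54 + \frac{1}{2} \cdot \frac{20}{9}\right) = 65 \left(54 + \frac{10}{9}\right) = 65 \cdot \frac{496}{9} = \frac{32240}{9}$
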